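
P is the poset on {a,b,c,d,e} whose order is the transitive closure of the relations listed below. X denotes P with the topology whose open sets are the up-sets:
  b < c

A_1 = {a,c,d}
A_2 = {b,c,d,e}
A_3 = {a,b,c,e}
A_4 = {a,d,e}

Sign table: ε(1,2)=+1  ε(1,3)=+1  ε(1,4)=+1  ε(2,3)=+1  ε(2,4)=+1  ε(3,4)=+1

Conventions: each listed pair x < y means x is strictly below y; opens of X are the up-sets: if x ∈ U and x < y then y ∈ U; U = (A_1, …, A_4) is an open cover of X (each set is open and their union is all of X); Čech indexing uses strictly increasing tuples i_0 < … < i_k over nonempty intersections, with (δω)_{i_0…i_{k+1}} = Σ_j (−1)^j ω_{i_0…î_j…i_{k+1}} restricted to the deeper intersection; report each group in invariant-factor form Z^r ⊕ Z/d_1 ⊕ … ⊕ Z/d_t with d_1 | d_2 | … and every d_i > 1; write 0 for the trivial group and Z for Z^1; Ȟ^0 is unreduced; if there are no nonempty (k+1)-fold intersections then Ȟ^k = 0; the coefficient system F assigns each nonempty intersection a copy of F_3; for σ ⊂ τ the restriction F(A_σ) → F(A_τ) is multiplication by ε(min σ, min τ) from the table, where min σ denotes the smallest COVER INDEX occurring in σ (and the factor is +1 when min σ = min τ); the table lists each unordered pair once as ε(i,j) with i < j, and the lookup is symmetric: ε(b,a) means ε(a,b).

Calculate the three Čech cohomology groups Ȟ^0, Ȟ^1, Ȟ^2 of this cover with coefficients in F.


Ȟ^0 = Z/3,  Ȟ^1 = 0,  Ȟ^2 = Z/3

nonempty intersections:
  A12={c,d} A13={a,c} A14={a,d} A23={b,c,e} A24={d,e} A34={a,e}
  A123={c} A124={d} A134={a} A234={e}
C dims 4,6,4; δ0: rk_F3 3; δ1: rk_F3 3
Ȟ^0: (4−3)−0=1 ⇒ Z/3
Ȟ^1: (6−3)−3=0 ⇒ 0
Ȟ^2: (4−0)−3=1 ⇒ Z/3


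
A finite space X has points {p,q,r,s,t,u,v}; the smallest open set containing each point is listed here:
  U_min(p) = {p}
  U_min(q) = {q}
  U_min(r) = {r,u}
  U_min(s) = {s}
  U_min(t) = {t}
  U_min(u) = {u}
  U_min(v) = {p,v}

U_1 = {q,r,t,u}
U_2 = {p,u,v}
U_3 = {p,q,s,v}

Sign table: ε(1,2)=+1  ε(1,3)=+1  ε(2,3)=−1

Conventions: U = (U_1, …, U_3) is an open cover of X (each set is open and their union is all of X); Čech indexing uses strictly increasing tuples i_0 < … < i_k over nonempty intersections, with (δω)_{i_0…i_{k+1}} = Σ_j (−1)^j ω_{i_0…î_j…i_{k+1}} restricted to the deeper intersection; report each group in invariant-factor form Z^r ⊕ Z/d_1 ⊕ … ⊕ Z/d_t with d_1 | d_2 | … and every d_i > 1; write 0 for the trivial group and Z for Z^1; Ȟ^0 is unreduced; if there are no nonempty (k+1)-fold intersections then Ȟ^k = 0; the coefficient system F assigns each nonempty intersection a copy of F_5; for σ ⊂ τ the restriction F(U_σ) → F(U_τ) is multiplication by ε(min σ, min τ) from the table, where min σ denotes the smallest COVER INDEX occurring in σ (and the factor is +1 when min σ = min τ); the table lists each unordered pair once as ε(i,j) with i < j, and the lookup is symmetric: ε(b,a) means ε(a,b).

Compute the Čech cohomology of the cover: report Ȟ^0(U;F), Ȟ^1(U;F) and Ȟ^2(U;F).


cover nerve:
  U12={u} U13={q} U23={p,v}
C dims 3,3; δ0: rk_F5 3
Ȟ^0: (3−3)−0=0 ⇒ 0
Ȟ^1: (3−0)−3=0 ⇒ 0
Ȟ^2: (0−0)−0=0 ⇒ 0

Ȟ^0 ≅ 0, Ȟ^1 ≅ 0 and Ȟ^2 ≅ 0


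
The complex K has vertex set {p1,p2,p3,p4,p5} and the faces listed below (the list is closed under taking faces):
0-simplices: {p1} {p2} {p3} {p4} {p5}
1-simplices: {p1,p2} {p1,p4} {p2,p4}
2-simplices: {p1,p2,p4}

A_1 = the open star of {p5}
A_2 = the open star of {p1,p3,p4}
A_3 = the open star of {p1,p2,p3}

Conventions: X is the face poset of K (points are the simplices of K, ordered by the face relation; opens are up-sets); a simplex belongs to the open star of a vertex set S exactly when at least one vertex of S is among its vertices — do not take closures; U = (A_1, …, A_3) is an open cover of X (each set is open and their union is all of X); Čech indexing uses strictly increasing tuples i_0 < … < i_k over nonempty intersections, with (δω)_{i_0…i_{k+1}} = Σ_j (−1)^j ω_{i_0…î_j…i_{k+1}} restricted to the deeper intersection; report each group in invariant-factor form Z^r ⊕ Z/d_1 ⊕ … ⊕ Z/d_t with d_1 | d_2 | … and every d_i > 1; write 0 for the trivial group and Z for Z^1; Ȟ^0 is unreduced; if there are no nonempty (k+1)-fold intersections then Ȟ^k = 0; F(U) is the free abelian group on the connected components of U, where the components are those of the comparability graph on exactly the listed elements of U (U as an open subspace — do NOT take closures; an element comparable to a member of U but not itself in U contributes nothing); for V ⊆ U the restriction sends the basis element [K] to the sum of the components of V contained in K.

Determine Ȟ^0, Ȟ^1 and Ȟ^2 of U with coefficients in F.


Ȟ^0 = Z^3, Ȟ^1 = 0, Ȟ^2 = 0

nerve simplices:
  A1={{p5}} A2={{p1},{p3},{p4},{p1,p2},{p1,p4},{p2,p4},{p1,p2,p4}} A3={{p1},{p2},{p3},{p1,p2},{p1,p4},{p2,p4},{p1,p2,p4}}
  A23={{p1},{p3},{p1,p2},{p1,p4},{p2,p4},{p1,p2,p4}}
components per intersection:
  A1: {{p5}}
  A2: {{p1},{p4},{p1,p2},{p1,p4},{p2,p4},{p1,p2,p4}} {{p3}}
  A3: {{p1},{p2},{p1,p2},{p1,p4},{p2,p4},{p1,p2,p4}} {{p3}}
  A23: {{p1},{p1,p2},{p1,p4},{p2,p4},{p1,p2,p4}} {{p3}}
C dims 5,2; δ0: rk 2, SNF 1^2
degree 0: 5−2−0 = 3 → Ȟ^0 ≅ Z^3
degree 1: 2−0−2 = 0 → Ȟ^1 ≅ 0
degree 2: 0−0−0 = 0 → Ȟ^2 ≅ 0


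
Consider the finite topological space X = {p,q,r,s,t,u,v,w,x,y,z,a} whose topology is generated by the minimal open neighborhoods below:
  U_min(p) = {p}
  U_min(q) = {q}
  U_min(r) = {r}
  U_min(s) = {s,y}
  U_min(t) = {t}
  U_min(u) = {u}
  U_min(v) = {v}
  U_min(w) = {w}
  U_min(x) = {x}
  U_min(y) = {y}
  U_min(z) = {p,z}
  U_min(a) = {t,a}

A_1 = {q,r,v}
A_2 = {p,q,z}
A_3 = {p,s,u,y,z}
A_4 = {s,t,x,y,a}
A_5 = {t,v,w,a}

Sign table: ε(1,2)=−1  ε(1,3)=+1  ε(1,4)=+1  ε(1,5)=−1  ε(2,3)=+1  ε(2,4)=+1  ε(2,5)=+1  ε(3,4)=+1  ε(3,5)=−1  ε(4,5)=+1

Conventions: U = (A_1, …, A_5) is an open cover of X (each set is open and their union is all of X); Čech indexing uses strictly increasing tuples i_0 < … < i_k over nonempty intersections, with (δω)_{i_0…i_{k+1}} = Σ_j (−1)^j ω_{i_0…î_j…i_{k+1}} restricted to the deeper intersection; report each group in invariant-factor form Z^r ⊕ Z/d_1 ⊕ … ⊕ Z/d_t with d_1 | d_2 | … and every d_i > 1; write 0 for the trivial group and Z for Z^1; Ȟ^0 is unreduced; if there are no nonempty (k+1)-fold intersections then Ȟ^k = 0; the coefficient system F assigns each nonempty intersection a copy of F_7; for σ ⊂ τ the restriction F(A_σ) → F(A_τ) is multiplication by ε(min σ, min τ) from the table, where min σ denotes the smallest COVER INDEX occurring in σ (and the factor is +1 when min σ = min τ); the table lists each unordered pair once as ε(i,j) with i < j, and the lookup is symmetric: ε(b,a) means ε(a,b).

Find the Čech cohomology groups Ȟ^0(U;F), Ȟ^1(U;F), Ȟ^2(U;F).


Ȟ^0(U;F) ≅ Z/7; Ȟ^1(U;F) ≅ Z/7; Ȟ^2(U;F) ≅ 0

nerve of the cover:
  A12={q} A15={v} A23={p,z} A34={s,y} A45={t,a}
C dims 5,5; δ0: rk_F7 4
Ȟ^0 = (5 − 4) − 0 = 1, so Ȟ^0 ≅ Z/7
Ȟ^1 = (5 − 0) − 4 = 1, so Ȟ^1 ≅ Z/7
Ȟ^2 = (0 − 0) − 0 = 0, so Ȟ^2 ≅ 0


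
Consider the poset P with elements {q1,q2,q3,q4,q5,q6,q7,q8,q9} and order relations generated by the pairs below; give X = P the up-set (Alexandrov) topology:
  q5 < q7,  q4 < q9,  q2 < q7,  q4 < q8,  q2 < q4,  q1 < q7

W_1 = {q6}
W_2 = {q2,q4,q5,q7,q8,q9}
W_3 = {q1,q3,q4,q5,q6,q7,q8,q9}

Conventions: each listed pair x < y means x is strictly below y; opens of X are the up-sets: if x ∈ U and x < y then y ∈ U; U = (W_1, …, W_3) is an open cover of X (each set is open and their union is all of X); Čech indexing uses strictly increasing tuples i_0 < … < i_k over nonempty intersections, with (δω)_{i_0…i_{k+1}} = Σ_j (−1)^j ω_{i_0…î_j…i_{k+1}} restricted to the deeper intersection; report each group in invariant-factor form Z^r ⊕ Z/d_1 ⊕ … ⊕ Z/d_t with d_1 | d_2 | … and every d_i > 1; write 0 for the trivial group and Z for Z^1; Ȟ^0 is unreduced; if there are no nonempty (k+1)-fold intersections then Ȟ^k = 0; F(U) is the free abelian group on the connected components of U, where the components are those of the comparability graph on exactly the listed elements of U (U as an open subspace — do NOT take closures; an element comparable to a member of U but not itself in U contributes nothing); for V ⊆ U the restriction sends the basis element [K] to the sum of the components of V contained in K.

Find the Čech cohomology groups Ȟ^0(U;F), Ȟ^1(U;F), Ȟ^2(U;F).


nonempty intersections:
  W13={q6} W23={q4,q5,q7,q8,q9}
components per intersection:
  W1: {q6}
  W2: {q2,q4,q5,q7,q8,q9}
  W3: {q1,q5,q7} {q3} {q4,q8,q9} {q6}
  W13: {q6}
  W23: {q4,q8,q9} {q5,q7}
C dims 6,3; δ0: rk 3, SNF 1^3
Ȟ^0: (6−3)−0=3 ⇒ Z^3
Ȟ^1: (3−0)−3=0 ⇒ 0
Ȟ^2: (0−0)−0=0 ⇒ 0

Ȟ^0(U;F) ≅ Z^3, Ȟ^1(U;F) ≅ 0, Ȟ^2(U;F) ≅ 0


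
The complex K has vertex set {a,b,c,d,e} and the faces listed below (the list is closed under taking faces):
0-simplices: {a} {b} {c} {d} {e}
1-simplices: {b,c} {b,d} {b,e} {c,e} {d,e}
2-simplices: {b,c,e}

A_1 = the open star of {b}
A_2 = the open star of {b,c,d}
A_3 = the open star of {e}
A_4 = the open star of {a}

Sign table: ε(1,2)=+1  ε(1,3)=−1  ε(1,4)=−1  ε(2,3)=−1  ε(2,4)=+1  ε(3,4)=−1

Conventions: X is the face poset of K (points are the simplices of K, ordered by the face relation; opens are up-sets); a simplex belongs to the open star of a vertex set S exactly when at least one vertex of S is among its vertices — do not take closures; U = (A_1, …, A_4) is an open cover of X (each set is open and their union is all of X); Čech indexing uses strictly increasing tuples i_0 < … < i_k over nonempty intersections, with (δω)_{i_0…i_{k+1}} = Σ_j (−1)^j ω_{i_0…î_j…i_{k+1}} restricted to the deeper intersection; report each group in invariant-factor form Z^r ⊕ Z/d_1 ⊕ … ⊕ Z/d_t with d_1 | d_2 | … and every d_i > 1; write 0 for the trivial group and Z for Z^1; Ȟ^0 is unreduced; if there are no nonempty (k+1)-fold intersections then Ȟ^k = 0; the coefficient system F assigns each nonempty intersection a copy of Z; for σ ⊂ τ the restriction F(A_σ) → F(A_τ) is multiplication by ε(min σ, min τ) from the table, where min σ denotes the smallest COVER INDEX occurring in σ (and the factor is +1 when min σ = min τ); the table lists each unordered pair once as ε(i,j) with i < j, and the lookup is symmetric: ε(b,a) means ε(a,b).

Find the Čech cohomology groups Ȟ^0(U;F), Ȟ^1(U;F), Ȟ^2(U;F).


nonempty intersections:
  A1={{b},{b,c},{b,d},{b,e},{b,c,e}} A2={{b},{c},{d},{b,c},{b,d},{b,e},{c,e},{d,e},{b,c,e}} A3={{e},{b,e},{c,e},{d,e},{b,c,e}} A4={{a}}
  A12={{b},{b,c},{b,d},{b,e},{b,c,e}} A13={{b,e},{b,c,e}} A23={{b,e},{c,e},{d,e},{b,c,e}}
  A123={{b,e},{b,c,e}}
C dims 4,3,1; δ0: rk 2, SNF 1^2; δ1: rk 1, SNF 1^1
Ȟ^0: (4−2)−0=2 ⇒ Z^2
Ȟ^1: (3−1)−2=0 ⇒ 0
Ȟ^2: (1−0)−1=0 ⇒ 0

Ȟ^0 = Z^2,  Ȟ^1 = 0,  Ȟ^2 = 0


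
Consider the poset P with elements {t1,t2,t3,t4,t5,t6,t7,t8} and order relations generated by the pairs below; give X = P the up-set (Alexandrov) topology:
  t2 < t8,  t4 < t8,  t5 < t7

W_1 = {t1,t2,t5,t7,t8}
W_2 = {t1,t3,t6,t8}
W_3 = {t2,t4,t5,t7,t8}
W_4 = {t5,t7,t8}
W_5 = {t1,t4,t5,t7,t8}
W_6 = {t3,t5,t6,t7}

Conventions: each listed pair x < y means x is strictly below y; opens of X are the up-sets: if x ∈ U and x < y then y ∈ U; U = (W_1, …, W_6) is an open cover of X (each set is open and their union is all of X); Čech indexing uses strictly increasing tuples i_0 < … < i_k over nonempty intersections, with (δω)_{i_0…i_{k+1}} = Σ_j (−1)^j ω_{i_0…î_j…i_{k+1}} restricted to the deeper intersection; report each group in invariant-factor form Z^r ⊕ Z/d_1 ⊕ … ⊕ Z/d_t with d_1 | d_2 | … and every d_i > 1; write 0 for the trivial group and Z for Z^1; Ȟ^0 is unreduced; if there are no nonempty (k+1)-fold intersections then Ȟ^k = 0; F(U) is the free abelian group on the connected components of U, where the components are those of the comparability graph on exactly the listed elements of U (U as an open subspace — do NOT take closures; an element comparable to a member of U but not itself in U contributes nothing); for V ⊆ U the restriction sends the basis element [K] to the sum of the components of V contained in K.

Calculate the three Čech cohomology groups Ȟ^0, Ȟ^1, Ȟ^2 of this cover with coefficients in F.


cover nerve:
  W12={t1,t8} W13={t2,t5,t7,t8} W14={t5,t7,t8} W15={t1,t5,t7,t8} W16={t5,t7} W23={t8} W24={t8} W25={t1,t8} W26={t3,t6} W34={t5,t7,t8} W35={t4,t5,t7,t8} W36={t5,t7} W45={t5,t7,t8} W46={t5,t7} W56={t5,t7}
  W123={t8} W124={t8} W125={t1,t8} W134={t5,t7,t8} W135={t5,t7,t8} W136={t5,t7} W145={t5,t7,t8} W146={t5,t7} W156={t5,t7} W234={t8} W235={t8} W245={t8} W345={t5,t7,t8} W346={t5,t7} W356={t5,t7} W456={t5,t7}
  W1234={t8} W1235={t8} W1245={t8} W1345={t5,t7,t8} W1346={t5,t7} W1356={t5,t7} W1456={t5,t7} W2345={t8} W3456={t5,t7}
  W12345={t8} W13456={t5,t7}
components per intersection:
  W1: {t1} {t2,t8} {t5,t7}
  W2: {t1} {t3} {t6} {t8}
  W3: {t2,t4,t8} {t5,t7}
  W4: {t5,t7} {t8}
  W5: {t1} {t4,t8} {t5,t7}
  W6: {t3} {t5,t7} {t6}
  W12: {t1} {t8}
  W13: {t2,t8} {t5,t7}
  W14: {t5,t7} {t8}
  W15: {t1} {t5,t7} {t8}
  W16: {t5,t7}
  W23: {t8}
  W24: {t8}
  W25: {t1} {t8}
  W26: {t3} {t6}
  W34: {t5,t7} {t8}
  W35: {t4,t8} {t5,t7}
  W36: {t5,t7}
  W45: {t5,t7} {t8}
  W46: {t5,t7}
  W56: {t5,t7}
  W123: {t8}
  W124: {t8}
  W125: {t1} {t8}
  W134: {t5,t7} {t8}
  W135: {t5,t7} {t8}
  W136: {t5,t7}
  W145: {t5,t7} {t8}
  W146: {t5,t7}
  W156: {t5,t7}
  W234: {t8}
  W235: {t8}
  W245: {t8}
  W345: {t5,t7} {t8}
  W346: {t5,t7}
  W356: {t5,t7}
  W456: {t5,t7}
  W1234: {t8}
  W1235: {t8}
  W1245: {t8}
  W1345: {t5,t7} {t8}
  W1346: {t5,t7}
  W1356: {t5,t7}
  W1456: {t5,t7}
  W2345: {t8}
  W3456: {t5,t7}
  W12345: {t8}
  W13456: {t5,t7}
C dims 17,25,21,10; δ0: rk 12, SNF 1^12; δ1: rk 13, SNF 1^13; δ2: rk 8, SNF 1^8
Ȟ^0: (17−12)−0=5 ⇒ Z^5
Ȟ^1: (25−13)−12=0 ⇒ 0
Ȟ^2: (21−8)−13=0 ⇒ 0

Ȟ^0 = Z^5, Ȟ^1 = 0 and Ȟ^2 = 0


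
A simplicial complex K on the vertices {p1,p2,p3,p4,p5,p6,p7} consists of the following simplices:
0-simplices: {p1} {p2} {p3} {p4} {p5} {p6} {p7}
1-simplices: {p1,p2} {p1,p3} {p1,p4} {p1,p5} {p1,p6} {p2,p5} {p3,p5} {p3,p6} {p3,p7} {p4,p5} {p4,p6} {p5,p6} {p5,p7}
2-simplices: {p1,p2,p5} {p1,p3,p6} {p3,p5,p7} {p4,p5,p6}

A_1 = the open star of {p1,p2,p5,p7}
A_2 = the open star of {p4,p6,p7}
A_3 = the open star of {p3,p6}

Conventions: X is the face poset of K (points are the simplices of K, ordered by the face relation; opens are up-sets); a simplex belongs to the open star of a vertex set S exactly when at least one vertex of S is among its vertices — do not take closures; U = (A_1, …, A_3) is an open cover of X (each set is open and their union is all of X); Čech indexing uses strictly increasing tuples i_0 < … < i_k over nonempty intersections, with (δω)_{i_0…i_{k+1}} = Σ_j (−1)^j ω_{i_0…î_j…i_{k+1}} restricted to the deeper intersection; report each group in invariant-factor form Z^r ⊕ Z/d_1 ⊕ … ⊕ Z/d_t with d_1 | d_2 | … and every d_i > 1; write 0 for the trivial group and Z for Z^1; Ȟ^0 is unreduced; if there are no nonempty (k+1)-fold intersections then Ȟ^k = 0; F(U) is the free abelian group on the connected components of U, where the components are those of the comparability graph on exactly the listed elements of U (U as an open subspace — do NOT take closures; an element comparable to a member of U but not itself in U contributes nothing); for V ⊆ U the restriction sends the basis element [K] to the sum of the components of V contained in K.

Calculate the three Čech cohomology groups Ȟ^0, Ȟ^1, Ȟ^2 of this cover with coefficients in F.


Ȟ^0(U;F) ≅ Z; Ȟ^1(U;F) ≅ Z^3; Ȟ^2(U;F) ≅ 0

nerve of the cover:
  A1={{p1},{p2},{p5},{p7},{p1,p2},{p1,p3},{p1,p4},{p1,p5},{p1,p6},{p2,p5},{p3,p5},{p3,p7},{p4,p5},{p5,p6},{p5,p7},{p1,p2,p5},{p1,p3,p6},{p3,p5,p7},{p4,p5,p6}} A2={{p4},{p6},{p7},{p1,p4},{p1,p6},{p3,p6},{p3,p7},{p4,p5},{p4,p6},{p5,p6},{p5,p7},{p1,p3,p6},{p3,p5,p7},{p4,p5,p6}} A3={{p3},{p6},{p1,p3},{p1,p6},{p3,p5},{p3,p6},{p3,p7},{p4,p6},{p5,p6},{p1,p3,p6},{p3,p5,p7},{p4,p5,p6}}
  A12={{p7},{p1,p4},{p1,p6},{p3,p7},{p4,p5},{p5,p6},{p5,p7},{p1,p3,p6},{p3,p5,p7},{p4,p5,p6}} A13={{p1,p3},{p1,p6},{p3,p5},{p3,p7},{p5,p6},{p1,p3,p6},{p3,p5,p7},{p4,p5,p6}} A23={{p6},{p1,p6},{p3,p6},{p3,p7},{p4,p6},{p5,p6},{p1,p3,p6},{p3,p5,p7},{p4,p5,p6}}
  A123={{p1,p6},{p3,p7},{p5,p6},{p1,p3,p6},{p3,p5,p7},{p4,p5,p6}}
components per intersection:
  A1: {{p1},{p2},{p5},{p7},{p1,p2},{p1,p3},{p1,p4},{p1,p5},{p1,p6},{p2,p5},{p3,p5},{p3,p7},{p4,p5},{p5,p6},{p5,p7},{p1,p2,p5},{p1,p3,p6},{p3,p5,p7},{p4,p5,p6}}
  A2: {{p4},{p6},{p1,p4},{p1,p6},{p3,p6},{p4,p5},{p4,p6},{p5,p6},{p1,p3,p6},{p4,p5,p6}} {{p7},{p3,p7},{p5,p7},{p3,p5,p7}}
  A3: {{p3},{p6},{p1,p3},{p1,p6},{p3,p5},{p3,p6},{p3,p7},{p4,p6},{p5,p6},{p1,p3,p6},{p3,p5,p7},{p4,p5,p6}}
  A12: {{p7},{p3,p7},{p5,p7},{p3,p5,p7}} {{p1,p4}} {{p1,p6},{p1,p3,p6}} {{p4,p5},{p5,p6},{p4,p5,p6}}
  A13: {{p1,p3},{p1,p6},{p1,p3,p6}} {{p3,p5},{p3,p7},{p3,p5,p7}} {{p5,p6},{p4,p5,p6}}
  A23: {{p6},{p1,p6},{p3,p6},{p4,p6},{p5,p6},{p1,p3,p6},{p4,p5,p6}} {{p3,p7},{p3,p5,p7}}
  A123: {{p1,p6},{p1,p3,p6}} {{p3,p7},{p3,p5,p7}} {{p5,p6},{p4,p5,p6}}
C dims 4,9,3; δ0: rk 3, SNF 1^3; δ1: rk 3, SNF 1^3
Ȟ^0 = (4 − 3) − 0 = 1, so Ȟ^0 ≅ Z
Ȟ^1 = (9 − 3) − 3 = 3, so Ȟ^1 ≅ Z^3
Ȟ^2 = (3 − 0) − 3 = 0, so Ȟ^2 ≅ 0


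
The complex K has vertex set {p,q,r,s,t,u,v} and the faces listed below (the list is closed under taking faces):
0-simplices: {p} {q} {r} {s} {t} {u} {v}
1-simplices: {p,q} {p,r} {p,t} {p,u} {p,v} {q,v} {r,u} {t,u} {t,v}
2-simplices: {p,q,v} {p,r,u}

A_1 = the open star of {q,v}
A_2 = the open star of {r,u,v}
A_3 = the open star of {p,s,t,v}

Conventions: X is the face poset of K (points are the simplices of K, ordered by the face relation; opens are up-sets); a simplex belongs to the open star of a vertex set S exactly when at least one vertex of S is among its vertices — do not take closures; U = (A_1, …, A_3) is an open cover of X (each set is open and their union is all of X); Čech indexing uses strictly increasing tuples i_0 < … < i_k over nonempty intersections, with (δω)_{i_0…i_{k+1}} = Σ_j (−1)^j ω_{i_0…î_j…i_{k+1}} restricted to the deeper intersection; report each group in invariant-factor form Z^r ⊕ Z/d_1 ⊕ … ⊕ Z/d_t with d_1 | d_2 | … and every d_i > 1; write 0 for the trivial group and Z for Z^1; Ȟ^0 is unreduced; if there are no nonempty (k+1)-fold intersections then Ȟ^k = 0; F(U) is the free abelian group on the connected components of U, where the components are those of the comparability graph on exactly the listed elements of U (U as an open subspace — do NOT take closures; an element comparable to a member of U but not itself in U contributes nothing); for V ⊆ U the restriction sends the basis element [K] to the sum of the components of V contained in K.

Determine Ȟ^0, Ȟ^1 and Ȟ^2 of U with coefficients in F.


Ȟ^0 = Z^2,  Ȟ^1 = Z,  Ȟ^2 = 0

nerve of the cover:
  A1={{q},{v},{p,q},{p,v},{q,v},{t,v},{p,q,v}} A2={{r},{u},{v},{p,r},{p,u},{p,v},{q,v},{r,u},{t,u},{t,v},{p,q,v},{p,r,u}} A3={{p},{s},{t},{v},{p,q},{p,r},{p,t},{p,u},{p,v},{q,v},{t,u},{t,v},{p,q,v},{p,r,u}}
  A12={{v},{p,v},{q,v},{t,v},{p,q,v}} A13={{v},{p,q},{p,v},{q,v},{t,v},{p,q,v}} A23={{v},{p,r},{p,u},{p,v},{q,v},{t,u},{t,v},{p,q,v},{p,r,u}}
  A123={{v},{p,v},{q,v},{t,v},{p,q,v}}
components per intersection:
  A1: {{q},{v},{p,q},{p,v},{q,v},{t,v},{p,q,v}}
  A2: {{r},{u},{p,r},{p,u},{r,u},{t,u},{p,r,u}} {{v},{p,v},{q,v},{t,v},{p,q,v}}
  A3: {{p},{t},{v},{p,q},{p,r},{p,t},{p,u},{p,v},{q,v},{t,u},{t,v},{p,q,v},{p,r,u}} {{s}}
  A12: {{v},{p,v},{q,v},{t,v},{p,q,v}}
  A13: {{v},{p,q},{p,v},{q,v},{t,v},{p,q,v}}
  A23: {{v},{p,v},{q,v},{t,v},{p,q,v}} {{p,r},{p,u},{p,r,u}} {{t,u}}
  A123: {{v},{p,v},{q,v},{t,v},{p,q,v}}
C dims 5,5,1; δ0: rk 3, SNF 1^3; δ1: rk 1, SNF 1^1
Ȟ^0 = (5 − 3) − 0 = 2, so Ȟ^0 ≅ Z^2
Ȟ^1 = (5 − 1) − 3 = 1, so Ȟ^1 ≅ Z
Ȟ^2 = (1 − 0) − 1 = 0, so Ȟ^2 ≅ 0


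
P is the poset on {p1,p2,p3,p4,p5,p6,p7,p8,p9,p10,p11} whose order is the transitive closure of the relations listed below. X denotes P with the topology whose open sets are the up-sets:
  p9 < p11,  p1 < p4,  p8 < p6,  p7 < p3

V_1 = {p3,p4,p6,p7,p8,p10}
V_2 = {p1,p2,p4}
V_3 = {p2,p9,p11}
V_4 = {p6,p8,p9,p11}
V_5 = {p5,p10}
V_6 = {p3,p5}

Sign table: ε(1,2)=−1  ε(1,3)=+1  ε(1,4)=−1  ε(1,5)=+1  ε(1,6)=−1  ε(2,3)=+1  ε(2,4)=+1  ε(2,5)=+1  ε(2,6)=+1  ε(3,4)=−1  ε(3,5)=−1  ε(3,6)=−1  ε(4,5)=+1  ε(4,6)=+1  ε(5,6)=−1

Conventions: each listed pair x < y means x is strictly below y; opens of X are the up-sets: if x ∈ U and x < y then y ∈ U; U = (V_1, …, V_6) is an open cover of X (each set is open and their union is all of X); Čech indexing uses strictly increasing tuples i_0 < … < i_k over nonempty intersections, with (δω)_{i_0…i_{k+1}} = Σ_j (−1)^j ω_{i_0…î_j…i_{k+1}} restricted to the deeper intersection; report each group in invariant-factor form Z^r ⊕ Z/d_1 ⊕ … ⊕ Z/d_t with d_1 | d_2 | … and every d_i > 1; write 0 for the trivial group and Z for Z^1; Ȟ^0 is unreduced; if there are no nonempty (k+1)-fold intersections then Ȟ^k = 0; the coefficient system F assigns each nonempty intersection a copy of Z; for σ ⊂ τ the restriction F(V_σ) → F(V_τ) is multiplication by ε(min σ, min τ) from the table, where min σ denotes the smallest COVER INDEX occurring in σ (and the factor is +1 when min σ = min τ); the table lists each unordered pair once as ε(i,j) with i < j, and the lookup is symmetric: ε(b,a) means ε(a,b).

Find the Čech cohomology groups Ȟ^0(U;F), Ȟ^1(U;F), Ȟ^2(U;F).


Ȟ^0(U;F) ≅ 0, Ȟ^1(U;F) ≅ Z ⊕ Z/2 and Ȟ^2(U;F) ≅ 0

nonempty intersections:
  V12={p4} V14={p6,p8} V15={p10} V16={p3} V23={p2} V34={p9,p11} V56={p5}
C dims 6,7; δ0: rk 6, SNF 1^5·2
Ȟ^0: (6−6)−0=0 ⇒ 0
Ȟ^1: (7−0)−6=1 plus torsion [2] ⇒ Z ⊕ Z/2
Ȟ^2: (0−0)−0=0 ⇒ 0


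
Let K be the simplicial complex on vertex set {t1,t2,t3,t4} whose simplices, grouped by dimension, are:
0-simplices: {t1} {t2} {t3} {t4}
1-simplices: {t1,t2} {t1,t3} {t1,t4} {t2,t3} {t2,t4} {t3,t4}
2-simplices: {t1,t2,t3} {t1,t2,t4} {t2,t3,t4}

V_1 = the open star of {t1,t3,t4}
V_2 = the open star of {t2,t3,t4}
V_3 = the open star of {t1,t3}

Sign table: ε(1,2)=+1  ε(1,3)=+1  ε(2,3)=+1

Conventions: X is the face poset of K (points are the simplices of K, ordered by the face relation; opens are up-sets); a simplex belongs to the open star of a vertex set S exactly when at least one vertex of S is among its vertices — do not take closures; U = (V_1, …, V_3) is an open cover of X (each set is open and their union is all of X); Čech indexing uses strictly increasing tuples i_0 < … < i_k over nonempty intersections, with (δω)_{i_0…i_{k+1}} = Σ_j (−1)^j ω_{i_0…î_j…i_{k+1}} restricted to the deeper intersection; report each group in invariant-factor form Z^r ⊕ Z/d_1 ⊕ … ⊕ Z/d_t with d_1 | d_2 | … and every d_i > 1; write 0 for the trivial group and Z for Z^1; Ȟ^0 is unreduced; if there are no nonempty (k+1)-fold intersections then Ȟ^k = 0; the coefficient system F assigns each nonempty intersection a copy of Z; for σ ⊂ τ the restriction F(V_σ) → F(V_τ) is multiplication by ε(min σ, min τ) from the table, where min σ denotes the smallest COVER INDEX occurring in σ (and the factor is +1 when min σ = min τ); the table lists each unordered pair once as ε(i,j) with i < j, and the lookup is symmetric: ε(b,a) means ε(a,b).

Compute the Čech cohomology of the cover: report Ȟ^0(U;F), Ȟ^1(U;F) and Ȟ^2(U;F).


Ȟ^0 = Z, Ȟ^1 = 0, Ȟ^2 = 0

cover nerve:
  V1={{t1},{t3},{t4},{t1,t2},{t1,t3},{t1,t4},{t2,t3},{t2,t4},{t3,t4},{t1,t2,t3},{t1,t2,t4},{t2,t3,t4}} V2={{t2},{t3},{t4},{t1,t2},{t1,t3},{t1,t4},{t2,t3},{t2,t4},{t3,t4},{t1,t2,t3},{t1,t2,t4},{t2,t3,t4}} V3={{t1},{t3},{t1,t2},{t1,t3},{t1,t4},{t2,t3},{t3,t4},{t1,t2,t3},{t1,t2,t4},{t2,t3,t4}}
  V12={{t3},{t4},{t1,t2},{t1,t3},{t1,t4},{t2,t3},{t2,t4},{t3,t4},{t1,t2,t3},{t1,t2,t4},{t2,t3,t4}} V13={{t1},{t3},{t1,t2},{t1,t3},{t1,t4},{t2,t3},{t3,t4},{t1,t2,t3},{t1,t2,t4},{t2,t3,t4}} V23={{t3},{t1,t2},{t1,t3},{t1,t4},{t2,t3},{t3,t4},{t1,t2,t3},{t1,t2,t4},{t2,t3,t4}}
  V123={{t3},{t1,t2},{t1,t3},{t1,t4},{t2,t3},{t3,t4},{t1,t2,t3},{t1,t2,t4},{t2,t3,t4}}
C dims 3,3,1; δ0: rk 2, SNF 1^2; δ1: rk 1, SNF 1^1
Ȟ^0: (3−2)−0=1 ⇒ Z
Ȟ^1: (3−1)−2=0 ⇒ 0
Ȟ^2: (1−0)−1=0 ⇒ 0


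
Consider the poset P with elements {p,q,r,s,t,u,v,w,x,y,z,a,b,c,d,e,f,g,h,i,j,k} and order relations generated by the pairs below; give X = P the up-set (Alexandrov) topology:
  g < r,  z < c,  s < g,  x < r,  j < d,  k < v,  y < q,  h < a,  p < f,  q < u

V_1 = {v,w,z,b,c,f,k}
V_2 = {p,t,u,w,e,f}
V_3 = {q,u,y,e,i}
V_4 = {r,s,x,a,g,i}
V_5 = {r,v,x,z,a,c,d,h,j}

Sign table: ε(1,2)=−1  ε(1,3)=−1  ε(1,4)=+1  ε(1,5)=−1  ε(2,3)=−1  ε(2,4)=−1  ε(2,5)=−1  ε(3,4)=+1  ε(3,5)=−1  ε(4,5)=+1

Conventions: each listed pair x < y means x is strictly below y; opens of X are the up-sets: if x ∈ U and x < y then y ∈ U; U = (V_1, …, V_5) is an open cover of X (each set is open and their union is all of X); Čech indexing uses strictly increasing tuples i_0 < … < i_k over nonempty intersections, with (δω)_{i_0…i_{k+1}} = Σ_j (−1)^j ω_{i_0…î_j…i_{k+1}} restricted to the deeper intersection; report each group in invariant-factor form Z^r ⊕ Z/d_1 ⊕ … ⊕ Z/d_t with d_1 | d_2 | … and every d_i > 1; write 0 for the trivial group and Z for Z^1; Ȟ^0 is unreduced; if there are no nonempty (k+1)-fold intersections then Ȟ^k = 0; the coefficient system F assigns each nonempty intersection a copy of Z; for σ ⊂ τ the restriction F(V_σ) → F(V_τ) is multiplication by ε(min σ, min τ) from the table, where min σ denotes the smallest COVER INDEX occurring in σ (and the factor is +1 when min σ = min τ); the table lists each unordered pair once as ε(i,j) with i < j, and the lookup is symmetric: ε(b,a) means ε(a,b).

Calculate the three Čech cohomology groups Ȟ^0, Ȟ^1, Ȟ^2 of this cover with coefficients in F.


nerve simplices:
  V12={w,f} V15={v,z,c} V23={u,e} V34={i} V45={r,x,a}
C dims 5,5; δ0: rk 5, SNF 1^4·2
degree 0: 5−5−0 = 0 → Ȟ^0 ≅ 0
degree 1: 5−0−5 = 0 plus torsion [2] → Ȟ^1 ≅ Z/2
degree 2: 0−0−0 = 0 → Ȟ^2 ≅ 0

Ȟ^0(U;F) ≅ 0, Ȟ^1(U;F) ≅ Z/2 and Ȟ^2(U;F) ≅ 0


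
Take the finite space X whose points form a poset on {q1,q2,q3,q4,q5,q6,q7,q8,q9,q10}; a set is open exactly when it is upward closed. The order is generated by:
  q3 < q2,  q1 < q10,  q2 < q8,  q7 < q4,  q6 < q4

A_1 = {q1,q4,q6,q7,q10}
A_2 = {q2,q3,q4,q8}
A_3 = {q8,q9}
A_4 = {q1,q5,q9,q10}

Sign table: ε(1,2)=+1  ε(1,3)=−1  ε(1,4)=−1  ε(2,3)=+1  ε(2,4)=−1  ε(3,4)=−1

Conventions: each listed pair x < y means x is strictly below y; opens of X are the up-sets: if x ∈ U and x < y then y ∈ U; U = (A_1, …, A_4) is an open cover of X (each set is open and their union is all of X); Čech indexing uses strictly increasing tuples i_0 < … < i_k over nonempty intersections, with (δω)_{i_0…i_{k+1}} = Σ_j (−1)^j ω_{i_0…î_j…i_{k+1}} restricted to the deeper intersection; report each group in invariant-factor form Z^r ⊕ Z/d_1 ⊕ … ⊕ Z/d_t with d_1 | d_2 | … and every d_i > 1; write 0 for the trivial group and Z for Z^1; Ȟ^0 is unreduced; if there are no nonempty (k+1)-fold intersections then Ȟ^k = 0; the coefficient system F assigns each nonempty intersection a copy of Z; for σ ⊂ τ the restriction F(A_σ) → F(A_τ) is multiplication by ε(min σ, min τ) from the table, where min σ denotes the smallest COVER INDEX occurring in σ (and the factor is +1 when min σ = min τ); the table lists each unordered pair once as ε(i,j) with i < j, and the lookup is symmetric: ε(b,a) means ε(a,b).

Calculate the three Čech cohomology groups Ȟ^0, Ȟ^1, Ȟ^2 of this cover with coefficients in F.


Ȟ^0 ≅ Z, Ȟ^1 ≅ Z and Ȟ^2 ≅ 0

nonempty overlaps:
  A12={q4} A14={q1,q10} A23={q8} A34={q9}
C dims 4,4; δ0: rk 3, SNF 1^3
degree 0: 4−3−0 = 1 → Ȟ^0 ≅ Z
degree 1: 4−0−3 = 1 → Ȟ^1 ≅ Z
degree 2: 0−0−0 = 0 → Ȟ^2 ≅ 0


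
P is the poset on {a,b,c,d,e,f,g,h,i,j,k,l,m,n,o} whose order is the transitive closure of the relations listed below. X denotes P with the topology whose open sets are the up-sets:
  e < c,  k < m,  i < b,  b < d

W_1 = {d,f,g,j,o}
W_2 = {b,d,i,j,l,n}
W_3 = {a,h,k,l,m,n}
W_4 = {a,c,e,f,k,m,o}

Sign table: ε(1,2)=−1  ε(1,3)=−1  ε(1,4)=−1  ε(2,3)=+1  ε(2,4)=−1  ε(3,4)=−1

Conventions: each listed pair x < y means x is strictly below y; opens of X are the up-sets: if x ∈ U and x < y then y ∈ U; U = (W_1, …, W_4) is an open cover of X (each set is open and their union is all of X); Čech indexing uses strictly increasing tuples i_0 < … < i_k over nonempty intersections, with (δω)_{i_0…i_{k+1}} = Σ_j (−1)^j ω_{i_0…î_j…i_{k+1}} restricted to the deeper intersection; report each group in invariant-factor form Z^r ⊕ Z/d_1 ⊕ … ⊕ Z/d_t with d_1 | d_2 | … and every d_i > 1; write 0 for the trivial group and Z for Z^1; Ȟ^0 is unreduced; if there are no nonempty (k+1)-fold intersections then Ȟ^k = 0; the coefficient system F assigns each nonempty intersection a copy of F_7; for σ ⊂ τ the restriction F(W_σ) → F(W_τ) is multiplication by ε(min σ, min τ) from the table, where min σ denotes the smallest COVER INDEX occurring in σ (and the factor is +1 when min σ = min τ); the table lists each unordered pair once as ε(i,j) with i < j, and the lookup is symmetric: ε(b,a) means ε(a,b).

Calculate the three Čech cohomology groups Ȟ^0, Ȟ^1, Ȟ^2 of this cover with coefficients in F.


Ȟ^0 ≅ 0; Ȟ^1 ≅ 0; Ȟ^2 ≅ 0

nonempty overlaps:
  W12={d,j} W14={f,o} W23={l,n} W34={a,k,m}
C dims 4,4; δ0: rk_F7 4
degree 0: 4−4−0 = 0 → Ȟ^0 ≅ 0
degree 1: 4−0−4 = 0 → Ȟ^1 ≅ 0
degree 2: 0−0−0 = 0 → Ȟ^2 ≅ 0


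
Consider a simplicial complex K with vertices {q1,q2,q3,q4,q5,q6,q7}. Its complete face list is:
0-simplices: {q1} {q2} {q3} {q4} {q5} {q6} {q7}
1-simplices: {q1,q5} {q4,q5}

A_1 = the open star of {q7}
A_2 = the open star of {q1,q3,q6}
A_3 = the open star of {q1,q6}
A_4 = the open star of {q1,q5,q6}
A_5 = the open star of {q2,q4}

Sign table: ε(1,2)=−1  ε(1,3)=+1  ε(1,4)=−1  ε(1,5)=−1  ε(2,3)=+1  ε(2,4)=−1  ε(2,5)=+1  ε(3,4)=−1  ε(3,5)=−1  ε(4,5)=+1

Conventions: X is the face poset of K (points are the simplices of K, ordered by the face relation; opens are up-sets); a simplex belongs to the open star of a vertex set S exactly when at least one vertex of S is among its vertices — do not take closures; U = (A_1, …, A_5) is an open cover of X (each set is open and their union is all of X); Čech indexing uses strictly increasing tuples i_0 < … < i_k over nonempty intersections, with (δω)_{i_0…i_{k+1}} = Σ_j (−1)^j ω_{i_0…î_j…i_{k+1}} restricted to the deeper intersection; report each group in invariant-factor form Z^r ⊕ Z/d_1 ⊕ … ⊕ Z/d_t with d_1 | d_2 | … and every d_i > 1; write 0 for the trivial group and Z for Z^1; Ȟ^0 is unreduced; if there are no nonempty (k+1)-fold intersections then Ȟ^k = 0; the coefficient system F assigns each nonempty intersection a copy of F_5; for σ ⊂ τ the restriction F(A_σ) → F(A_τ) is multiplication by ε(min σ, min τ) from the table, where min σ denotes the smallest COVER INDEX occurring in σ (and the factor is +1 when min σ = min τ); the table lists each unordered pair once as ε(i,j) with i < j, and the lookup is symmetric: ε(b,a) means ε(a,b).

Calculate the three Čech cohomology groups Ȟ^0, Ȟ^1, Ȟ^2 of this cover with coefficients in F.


Ȟ^0 = Z/5 ⊕ Z/5, Ȟ^1 = 0 and Ȟ^2 = 0

cover nerve:
  A1={{q7}} A2={{q1},{q3},{q6},{q1,q5}} A3={{q1},{q6},{q1,q5}} A4={{q1},{q5},{q6},{q1,q5},{q4,q5}} A5={{q2},{q4},{q4,q5}}
  A23={{q1},{q6},{q1,q5}} A24={{q1},{q6},{q1,q5}} A34={{q1},{q6},{q1,q5}} A45={{q4,q5}}
  A234={{q1},{q6},{q1,q5}}
C dims 5,4,1; δ0: rk_F5 3; δ1: rk_F5 1
Ȟ^0: (5−3)−0=2 ⇒ Z/5 ⊕ Z/5
Ȟ^1: (4−1)−3=0 ⇒ 0
Ȟ^2: (1−0)−1=0 ⇒ 0


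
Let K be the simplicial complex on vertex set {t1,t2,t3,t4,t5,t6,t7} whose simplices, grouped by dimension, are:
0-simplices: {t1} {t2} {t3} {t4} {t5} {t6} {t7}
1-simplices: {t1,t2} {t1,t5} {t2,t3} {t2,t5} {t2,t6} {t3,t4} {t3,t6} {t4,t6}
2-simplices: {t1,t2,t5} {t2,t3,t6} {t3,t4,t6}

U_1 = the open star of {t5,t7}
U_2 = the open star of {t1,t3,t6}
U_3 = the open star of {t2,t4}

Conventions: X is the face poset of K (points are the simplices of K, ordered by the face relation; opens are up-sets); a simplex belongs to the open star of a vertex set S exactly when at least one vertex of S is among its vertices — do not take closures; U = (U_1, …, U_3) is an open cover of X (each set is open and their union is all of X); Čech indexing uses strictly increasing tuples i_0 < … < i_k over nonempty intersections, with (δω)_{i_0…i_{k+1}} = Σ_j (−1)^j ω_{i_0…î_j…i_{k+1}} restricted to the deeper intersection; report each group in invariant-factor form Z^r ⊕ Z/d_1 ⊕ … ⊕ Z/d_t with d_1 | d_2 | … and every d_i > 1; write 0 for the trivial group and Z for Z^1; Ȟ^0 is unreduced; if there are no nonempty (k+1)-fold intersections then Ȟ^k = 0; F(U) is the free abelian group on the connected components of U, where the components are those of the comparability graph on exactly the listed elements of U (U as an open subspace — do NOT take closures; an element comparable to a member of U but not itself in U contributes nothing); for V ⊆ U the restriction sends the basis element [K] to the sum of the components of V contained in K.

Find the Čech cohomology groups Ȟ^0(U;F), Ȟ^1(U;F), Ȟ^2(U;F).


Ȟ^0 ≅ Z^2,  Ȟ^1 ≅ 0,  Ȟ^2 ≅ 0

intersection data:
  U1={{t5},{t7},{t1,t5},{t2,t5},{t1,t2,t5}} U2={{t1},{t3},{t6},{t1,t2},{t1,t5},{t2,t3},{t2,t6},{t3,t4},{t3,t6},{t4,t6},{t1,t2,t5},{t2,t3,t6},{t3,t4,t6}} U3={{t2},{t4},{t1,t2},{t2,t3},{t2,t5},{t2,t6},{t3,t4},{t4,t6},{t1,t2,t5},{t2,t3,t6},{t3,t4,t6}}
  U12={{t1,t5},{t1,t2,t5}} U13={{t2,t5},{t1,t2,t5}} U23={{t1,t2},{t2,t3},{t2,t6},{t3,t4},{t4,t6},{t1,t2,t5},{t2,t3,t6},{t3,t4,t6}}
  U123={{t1,t2,t5}}
components per intersection:
  U1: {{t5},{t1,t5},{t2,t5},{t1,t2,t5}} {{t7}}
  U2: {{t1},{t1,t2},{t1,t5},{t1,t2,t5}} {{t3},{t6},{t2,t3},{t2,t6},{t3,t4},{t3,t6},{t4,t6},{t2,t3,t6},{t3,t4,t6}}
  U3: {{t2},{t1,t2},{t2,t3},{t2,t5},{t2,t6},{t1,t2,t5},{t2,t3,t6}} {{t4},{t3,t4},{t4,t6},{t3,t4,t6}}
  U12: {{t1,t5},{t1,t2,t5}}
  U13: {{t2,t5},{t1,t2,t5}}
  U23: {{t1,t2},{t1,t2,t5}} {{t2,t3},{t2,t6},{t2,t3,t6}} {{t3,t4},{t4,t6},{t3,t4,t6}}
  U123: {{t1,t2,t5}}
C dims 6,5,1; δ0: rk 4, SNF 1^4; δ1: rk 1, SNF 1^1
Ȟ^0 = (6 − 4) − 0 = 2, so Ȟ^0 ≅ Z^2
Ȟ^1 = (5 − 1) − 4 = 0, so Ȟ^1 ≅ 0
Ȟ^2 = (1 − 0) − 1 = 0, so Ȟ^2 ≅ 0


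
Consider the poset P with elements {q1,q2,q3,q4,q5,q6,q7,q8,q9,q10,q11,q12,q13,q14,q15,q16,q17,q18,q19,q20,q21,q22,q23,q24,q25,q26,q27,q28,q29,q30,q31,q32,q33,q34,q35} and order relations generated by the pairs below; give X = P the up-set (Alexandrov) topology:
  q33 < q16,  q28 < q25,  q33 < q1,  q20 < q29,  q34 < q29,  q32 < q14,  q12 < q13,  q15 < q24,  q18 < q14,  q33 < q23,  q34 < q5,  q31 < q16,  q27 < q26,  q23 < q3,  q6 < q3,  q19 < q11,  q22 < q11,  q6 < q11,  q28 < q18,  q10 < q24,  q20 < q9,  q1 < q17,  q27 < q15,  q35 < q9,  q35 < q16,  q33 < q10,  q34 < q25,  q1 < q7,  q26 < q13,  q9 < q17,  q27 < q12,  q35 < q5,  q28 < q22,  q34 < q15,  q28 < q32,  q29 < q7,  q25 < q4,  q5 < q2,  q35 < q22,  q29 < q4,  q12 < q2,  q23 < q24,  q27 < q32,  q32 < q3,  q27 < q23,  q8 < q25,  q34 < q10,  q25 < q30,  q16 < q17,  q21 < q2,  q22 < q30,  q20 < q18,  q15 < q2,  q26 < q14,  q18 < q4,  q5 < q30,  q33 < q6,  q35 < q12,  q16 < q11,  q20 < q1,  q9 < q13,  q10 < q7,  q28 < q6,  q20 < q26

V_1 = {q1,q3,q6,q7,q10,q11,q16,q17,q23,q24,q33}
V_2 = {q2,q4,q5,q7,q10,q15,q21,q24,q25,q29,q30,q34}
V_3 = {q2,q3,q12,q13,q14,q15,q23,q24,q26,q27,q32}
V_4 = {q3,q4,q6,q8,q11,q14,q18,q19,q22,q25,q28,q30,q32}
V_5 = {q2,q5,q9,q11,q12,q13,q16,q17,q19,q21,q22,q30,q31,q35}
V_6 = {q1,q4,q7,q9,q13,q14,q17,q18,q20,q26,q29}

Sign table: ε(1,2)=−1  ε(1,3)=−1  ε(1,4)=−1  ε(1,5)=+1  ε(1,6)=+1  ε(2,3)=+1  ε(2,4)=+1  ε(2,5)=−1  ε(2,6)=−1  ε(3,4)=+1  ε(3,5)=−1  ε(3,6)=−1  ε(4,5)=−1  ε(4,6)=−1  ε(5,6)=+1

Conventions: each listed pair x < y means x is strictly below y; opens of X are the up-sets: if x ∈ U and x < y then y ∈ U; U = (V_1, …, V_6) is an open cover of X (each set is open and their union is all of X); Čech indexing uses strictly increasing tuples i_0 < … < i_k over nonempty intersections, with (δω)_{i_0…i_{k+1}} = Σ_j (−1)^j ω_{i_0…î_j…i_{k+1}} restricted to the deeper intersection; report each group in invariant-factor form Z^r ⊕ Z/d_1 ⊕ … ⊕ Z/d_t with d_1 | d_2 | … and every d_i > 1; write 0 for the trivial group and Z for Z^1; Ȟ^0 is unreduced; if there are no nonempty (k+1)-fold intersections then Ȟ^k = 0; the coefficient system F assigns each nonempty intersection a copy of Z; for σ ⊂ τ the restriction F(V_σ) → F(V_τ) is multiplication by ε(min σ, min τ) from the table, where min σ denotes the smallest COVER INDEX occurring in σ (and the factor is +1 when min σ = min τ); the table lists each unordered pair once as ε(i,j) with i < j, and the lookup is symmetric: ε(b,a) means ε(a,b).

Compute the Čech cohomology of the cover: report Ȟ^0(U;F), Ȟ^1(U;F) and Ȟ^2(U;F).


Ȟ^0 = Z,  Ȟ^1 = 0,  Ȟ^2 = Z/2

cover nerve:
  V12={q7,q10,q24} V13={q3,q23,q24} V14={q3,q6,q11} V15={q11,q16,q17} V16={q1,q7,q17} V23={q2,q15,q24} V24={q4,q25,q30} V25={q2,q5,q21,q30} V26={q4,q7,q29} V34={q3,q14,q32} V35={q2,q12,q13} V36={q13,q14,q26} V45={q11,q19,q22,q30} V46={q4,q14,q18} V56={q9,q13,q17}
  V123={q24} V126={q7} V134={q3} V145={q11} V156={q17} V235={q2} V245={q30} V246={q4} V346={q14} V356={q13}
C dims 6,15,10; δ0: rk 5, SNF 1^5; δ1: rk 10, SNF 1^9·2
Ȟ^0: (6−5)−0=1 ⇒ Z
Ȟ^1: (15−10)−5=0 ⇒ 0
Ȟ^2: (10−0)−10=0 plus torsion [2] ⇒ Z/2


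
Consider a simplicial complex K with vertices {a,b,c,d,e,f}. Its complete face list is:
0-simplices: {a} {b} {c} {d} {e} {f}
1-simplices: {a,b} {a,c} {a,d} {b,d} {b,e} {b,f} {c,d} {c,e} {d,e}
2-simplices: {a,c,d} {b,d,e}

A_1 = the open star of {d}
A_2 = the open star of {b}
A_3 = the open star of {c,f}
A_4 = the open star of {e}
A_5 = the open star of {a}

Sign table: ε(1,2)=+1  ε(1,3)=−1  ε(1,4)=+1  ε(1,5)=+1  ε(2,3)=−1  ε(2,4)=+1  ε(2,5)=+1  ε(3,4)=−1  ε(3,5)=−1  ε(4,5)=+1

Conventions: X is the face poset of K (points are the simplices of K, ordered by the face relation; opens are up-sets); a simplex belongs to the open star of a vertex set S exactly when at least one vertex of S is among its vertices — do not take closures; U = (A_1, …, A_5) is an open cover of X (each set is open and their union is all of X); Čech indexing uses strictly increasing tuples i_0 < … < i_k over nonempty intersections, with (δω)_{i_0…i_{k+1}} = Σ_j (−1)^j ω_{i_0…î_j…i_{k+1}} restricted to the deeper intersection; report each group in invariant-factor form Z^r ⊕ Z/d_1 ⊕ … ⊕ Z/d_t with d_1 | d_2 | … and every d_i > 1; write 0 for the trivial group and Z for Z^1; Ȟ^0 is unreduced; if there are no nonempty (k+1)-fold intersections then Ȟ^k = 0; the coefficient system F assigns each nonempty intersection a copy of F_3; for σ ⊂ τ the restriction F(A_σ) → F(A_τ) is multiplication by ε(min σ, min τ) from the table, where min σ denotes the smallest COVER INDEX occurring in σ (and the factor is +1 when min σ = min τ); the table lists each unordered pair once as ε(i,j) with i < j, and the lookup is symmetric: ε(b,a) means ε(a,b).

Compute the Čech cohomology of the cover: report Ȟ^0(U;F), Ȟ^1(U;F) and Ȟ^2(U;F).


Ȟ^0(U;F) ≅ Z/3; Ȟ^1(U;F) ≅ Z/3 ⊕ Z/3 ⊕ Z/3; Ȟ^2(U;F) ≅ 0

nonempty overlaps:
  A1={{d},{a,d},{b,d},{c,d},{d,e},{a,c,d},{b,d,e}} A2={{b},{a,b},{b,d},{b,e},{b,f},{b,d,e}} A3={{c},{f},{a,c},{b,f},{c,d},{c,e},{a,c,d}} A4={{e},{b,e},{c,e},{d,e},{b,d,e}} A5={{a},{a,b},{a,c},{a,d},{a,c,d}}
  A12={{b,d},{b,d,e}} A13={{c,d},{a,c,d}} A14={{d,e},{b,d,e}} A15={{a,d},{a,c,d}} A23={{b,f}} A24={{b,e},{b,d,e}} A25={{a,b}} A34={{c,e}} A35={{a,c},{a,c,d}}
  A124={{b,d,e}} A135={{a,c,d}}
C dims 5,9,2; δ0: rk_F3 4; δ1: rk_F3 2
degree 0: 5−4−0 = 1 → Ȟ^0 ≅ Z/3
degree 1: 9−2−4 = 3 → Ȟ^1 ≅ Z/3 ⊕ Z/3 ⊕ Z/3
degree 2: 2−0−2 = 0 → Ȟ^2 ≅ 0
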